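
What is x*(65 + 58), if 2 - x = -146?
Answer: 18204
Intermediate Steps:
x = 148 (x = 2 - 1*(-146) = 2 + 146 = 148)
x*(65 + 58) = 148*(65 + 58) = 148*123 = 18204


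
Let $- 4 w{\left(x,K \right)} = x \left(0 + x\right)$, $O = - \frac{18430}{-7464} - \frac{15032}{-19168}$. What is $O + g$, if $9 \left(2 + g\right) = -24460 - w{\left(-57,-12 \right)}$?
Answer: $- \frac{17612856931}{6706404} \approx -2626.3$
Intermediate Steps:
$O = \frac{1818223}{558867}$ ($O = \left(-18430\right) \left(- \frac{1}{7464}\right) - - \frac{1879}{2396} = \frac{9215}{3732} + \frac{1879}{2396} = \frac{1818223}{558867} \approx 3.2534$)
$w{\left(x,K \right)} = - \frac{x^{2}}{4}$ ($w{\left(x,K \right)} = - \frac{x \left(0 + x\right)}{4} = - \frac{x x}{4} = - \frac{x^{2}}{4}$)
$g = - \frac{94663}{36}$ ($g = -2 + \frac{-24460 - - \frac{\left(-57\right)^{2}}{4}}{9} = -2 + \frac{-24460 - \left(- \frac{1}{4}\right) 3249}{9} = -2 + \frac{-24460 - - \frac{3249}{4}}{9} = -2 + \frac{-24460 + \frac{3249}{4}}{9} = -2 + \frac{1}{9} \left(- \frac{94591}{4}\right) = -2 - \frac{94591}{36} = - \frac{94663}{36} \approx -2629.5$)
$O + g = \frac{1818223}{558867} - \frac{94663}{36} = - \frac{17612856931}{6706404}$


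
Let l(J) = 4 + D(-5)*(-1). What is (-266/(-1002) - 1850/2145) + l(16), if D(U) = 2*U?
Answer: 320077/23881 ≈ 13.403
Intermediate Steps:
l(J) = 14 (l(J) = 4 + (2*(-5))*(-1) = 4 - 10*(-1) = 4 + 10 = 14)
(-266/(-1002) - 1850/2145) + l(16) = (-266/(-1002) - 1850/2145) + 14 = (-266*(-1/1002) - 1850*1/2145) + 14 = (133/501 - 370/429) + 14 = -14257/23881 + 14 = 320077/23881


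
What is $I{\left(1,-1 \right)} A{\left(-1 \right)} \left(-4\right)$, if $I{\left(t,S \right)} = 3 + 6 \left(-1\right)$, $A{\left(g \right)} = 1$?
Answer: $12$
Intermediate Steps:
$I{\left(t,S \right)} = -3$ ($I{\left(t,S \right)} = 3 - 6 = -3$)
$I{\left(1,-1 \right)} A{\left(-1 \right)} \left(-4\right) = \left(-3\right) 1 \left(-4\right) = \left(-3\right) \left(-4\right) = 12$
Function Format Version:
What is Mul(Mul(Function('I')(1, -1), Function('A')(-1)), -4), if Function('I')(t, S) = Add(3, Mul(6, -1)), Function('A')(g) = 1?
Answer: 12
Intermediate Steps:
Function('I')(t, S) = -3 (Function('I')(t, S) = Add(3, -6) = -3)
Mul(Mul(Function('I')(1, -1), Function('A')(-1)), -4) = Mul(Mul(-3, 1), -4) = Mul(-3, -4) = 12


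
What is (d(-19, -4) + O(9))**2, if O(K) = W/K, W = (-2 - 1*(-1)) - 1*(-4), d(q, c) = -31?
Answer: 8464/9 ≈ 940.44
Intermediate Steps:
W = 3 (W = (-2 + 1) + 4 = -1 + 4 = 3)
O(K) = 3/K
(d(-19, -4) + O(9))**2 = (-31 + 3/9)**2 = (-31 + 3*(1/9))**2 = (-31 + 1/3)**2 = (-92/3)**2 = 8464/9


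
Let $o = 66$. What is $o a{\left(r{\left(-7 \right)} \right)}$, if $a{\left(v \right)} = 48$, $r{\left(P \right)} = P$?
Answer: $3168$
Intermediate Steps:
$o a{\left(r{\left(-7 \right)} \right)} = 66 \cdot 48 = 3168$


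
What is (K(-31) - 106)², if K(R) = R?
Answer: 18769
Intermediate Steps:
(K(-31) - 106)² = (-31 - 106)² = (-137)² = 18769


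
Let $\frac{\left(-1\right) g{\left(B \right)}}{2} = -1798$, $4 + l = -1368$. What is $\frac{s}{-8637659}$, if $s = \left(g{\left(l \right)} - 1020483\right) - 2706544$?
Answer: $\frac{63109}{146401} \approx 0.43107$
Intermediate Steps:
$l = -1372$ ($l = -4 - 1368 = -1372$)
$g{\left(B \right)} = 3596$ ($g{\left(B \right)} = \left(-2\right) \left(-1798\right) = 3596$)
$s = -3723431$ ($s = \left(3596 - 1020483\right) - 2706544 = -1016887 - 2706544 = -3723431$)
$\frac{s}{-8637659} = - \frac{3723431}{-8637659} = \left(-3723431\right) \left(- \frac{1}{8637659}\right) = \frac{63109}{146401}$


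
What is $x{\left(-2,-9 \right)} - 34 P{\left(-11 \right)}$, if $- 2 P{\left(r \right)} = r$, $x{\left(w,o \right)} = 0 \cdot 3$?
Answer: $-187$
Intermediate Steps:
$x{\left(w,o \right)} = 0$
$P{\left(r \right)} = - \frac{r}{2}$
$x{\left(-2,-9 \right)} - 34 P{\left(-11 \right)} = 0 - 34 \left(\left(- \frac{1}{2}\right) \left(-11\right)\right) = 0 - 187 = -187$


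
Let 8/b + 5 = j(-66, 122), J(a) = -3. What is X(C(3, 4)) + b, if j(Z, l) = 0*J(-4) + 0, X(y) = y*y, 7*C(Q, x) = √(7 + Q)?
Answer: -342/245 ≈ -1.3959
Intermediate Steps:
C(Q, x) = √(7 + Q)/7
X(y) = y²
j(Z, l) = 0 (j(Z, l) = 0*(-3) + 0 = 0 + 0 = 0)
b = -8/5 (b = 8/(-5 + 0) = 8/(-5) = 8*(-⅕) = -8/5 ≈ -1.6000)
X(C(3, 4)) + b = (√(7 + 3)/7)² - 8/5 = (√10/7)² - 8/5 = 10/49 - 8/5 = -342/245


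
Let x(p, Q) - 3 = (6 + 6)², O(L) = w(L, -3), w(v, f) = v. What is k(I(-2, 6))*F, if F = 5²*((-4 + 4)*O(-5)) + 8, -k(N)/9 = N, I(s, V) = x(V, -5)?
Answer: -10584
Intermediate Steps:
O(L) = L
x(p, Q) = 147 (x(p, Q) = 3 + (6 + 6)² = 3 + 12² = 3 + 144 = 147)
I(s, V) = 147
k(N) = -9*N
F = 8 (F = 5²*((-4 + 4)*(-5)) + 8 = 25*(0*(-5)) + 8 = 25*0 + 8 = 0 + 8 = 8)
k(I(-2, 6))*F = -9*147*8 = -1323*8 = -10584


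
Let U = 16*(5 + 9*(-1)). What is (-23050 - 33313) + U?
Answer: -56427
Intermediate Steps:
U = -64 (U = 16*(5 - 9) = 16*(-4) = -64)
(-23050 - 33313) + U = (-23050 - 33313) - 64 = -56363 - 64 = -56427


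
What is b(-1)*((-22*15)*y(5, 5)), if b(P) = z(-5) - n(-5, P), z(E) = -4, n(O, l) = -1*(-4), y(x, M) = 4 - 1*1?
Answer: 7920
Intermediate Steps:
y(x, M) = 3 (y(x, M) = 4 - 1 = 3)
n(O, l) = 4
b(P) = -8 (b(P) = -4 - 1*4 = -4 - 4 = -8)
b(-1)*((-22*15)*y(5, 5)) = -8*(-22*15)*3 = -(-2640)*3 = -8*(-990) = 7920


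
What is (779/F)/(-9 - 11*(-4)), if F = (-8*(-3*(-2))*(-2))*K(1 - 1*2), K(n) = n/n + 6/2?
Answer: 779/13440 ≈ 0.057961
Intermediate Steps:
K(n) = 4 (K(n) = 1 + 6*(½) = 1 + 3 = 4)
F = 384 (F = -8*(-3*(-2))*(-2)*4 = -48*(-2)*4 = -8*(-12)*4 = 96*4 = 384)
(779/F)/(-9 - 11*(-4)) = (779/384)/(-9 - 11*(-4)) = (779*(1/384))/(-9 + 44) = (779/384)/35 = (779/384)*(1/35) = 779/13440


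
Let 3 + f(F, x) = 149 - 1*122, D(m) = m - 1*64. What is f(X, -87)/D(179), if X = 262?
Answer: 24/115 ≈ 0.20870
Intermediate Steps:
D(m) = -64 + m (D(m) = m - 64 = -64 + m)
f(F, x) = 24 (f(F, x) = -3 + (149 - 1*122) = -3 + (149 - 122) = -3 + 27 = 24)
f(X, -87)/D(179) = 24/(-64 + 179) = 24/115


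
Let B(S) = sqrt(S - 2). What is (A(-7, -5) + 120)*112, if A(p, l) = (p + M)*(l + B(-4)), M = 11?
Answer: 11200 + 448*I*sqrt(6) ≈ 11200.0 + 1097.4*I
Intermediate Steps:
B(S) = sqrt(-2 + S)
A(p, l) = (11 + p)*(l + I*sqrt(6)) (A(p, l) = (p + 11)*(l + sqrt(-2 - 4)) = (11 + p)*(l + sqrt(-6)) = (11 + p)*(l + I*sqrt(6)))
(A(-7, -5) + 120)*112 = ((11*(-5) - 5*(-7) + 11*I*sqrt(6) + I*(-7)*sqrt(6)) + 120)*112 = ((-55 + 35 + 11*I*sqrt(6) - 7*I*sqrt(6)) + 120)*112 = ((-20 + 4*I*sqrt(6)) + 120)*112 = (100 + 4*I*sqrt(6))*112 = 11200 + 448*I*sqrt(6)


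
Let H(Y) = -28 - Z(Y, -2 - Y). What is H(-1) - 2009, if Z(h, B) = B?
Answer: -2036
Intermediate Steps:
H(Y) = -26 + Y (H(Y) = -28 - (-2 - Y) = -28 + (2 + Y) = -26 + Y)
H(-1) - 2009 = (-26 - 1) - 2009 = -27 - 2009 = -2036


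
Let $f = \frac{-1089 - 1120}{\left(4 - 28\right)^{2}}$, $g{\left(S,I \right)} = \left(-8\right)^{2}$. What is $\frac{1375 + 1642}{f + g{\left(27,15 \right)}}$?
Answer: $\frac{1737792}{34655} \approx 50.146$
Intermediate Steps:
$g{\left(S,I \right)} = 64$
$f = - \frac{2209}{576}$ ($f = \frac{-1089 - 1120}{\left(-24\right)^{2}} = - \frac{2209}{576} \approx -3.8351$)
$\frac{1375 + 1642}{f + g{\left(27,15 \right)}} = \frac{1375 + 1642}{- \frac{2209}{576} + 64} = \frac{3017}{\frac{34655}{576}} = 3017 \cdot \frac{576}{34655} = \frac{1737792}{34655}$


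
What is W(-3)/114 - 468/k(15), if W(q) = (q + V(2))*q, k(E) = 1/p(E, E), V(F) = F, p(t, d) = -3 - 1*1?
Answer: 71137/38 ≈ 1872.0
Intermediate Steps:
p(t, d) = -4 (p(t, d) = -3 - 1 = -4)
k(E) = -1/4 (k(E) = 1/(-4) = -1/4)
W(q) = q*(2 + q) (W(q) = (q + 2)*q = (2 + q)*q = q*(2 + q))
W(-3)/114 - 468/k(15) = -3*(2 - 3)/114 - 468/(-1/4) = -3*(-1)*(1/114) - 468*(-4) = 3*(1/114) + 1872 = 1/38 + 1872 = 71137/38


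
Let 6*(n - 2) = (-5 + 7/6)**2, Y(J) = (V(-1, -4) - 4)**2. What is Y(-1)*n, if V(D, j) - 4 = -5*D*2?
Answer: 24025/54 ≈ 444.91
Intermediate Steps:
V(D, j) = 4 - 10*D (V(D, j) = 4 - 5*D*2 = 4 - 10*D)
Y(J) = 100 (Y(J) = ((4 - 10*(-1)) - 4)**2 = ((4 + 10) - 4)**2 = (14 - 4)**2 = 10**2 = 100)
n = 961/216 (n = 2 + (-5 + 7/6)**2/6 = 2 + (-23/6)**2/6 = 2 + (1/6)*(529/36) = 2 + 529/216 = 961/216 ≈ 4.4491)
Y(-1)*n = 100*(961/216) = 24025/54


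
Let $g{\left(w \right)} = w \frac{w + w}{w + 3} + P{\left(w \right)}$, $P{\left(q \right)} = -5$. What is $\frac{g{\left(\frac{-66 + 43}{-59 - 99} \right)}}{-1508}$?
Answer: $\frac{97893}{29604302} \approx 0.0033067$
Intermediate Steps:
$g{\left(w \right)} = -5 + \frac{2 w^{2}}{3 + w}$ ($g{\left(w \right)} = w \frac{w + w}{w + 3} - 5 = w \frac{2 w}{3 + w} - 5 = \frac{2 w^{2}}{3 + w} - 5 = -5 + \frac{2 w^{2}}{3 + w}$)
$\frac{g{\left(\frac{-66 + 43}{-59 - 99} \right)}}{-1508} = \frac{\frac{1}{3 + \frac{-66 + 43}{-59 - 99}} \left(-15 - 5 \frac{-66 + 43}{-59 - 99} + 2 \left(\frac{-66 + 43}{-59 - 99}\right)^{2}\right)}{-1508} = \frac{-15 - 5 \left(- \frac{23}{-158}\right) + 2 \left(- \frac{23}{-158}\right)^{2}}{3 - \frac{23}{-158}} \left(- \frac{1}{1508}\right) = \frac{-15 - 5 \left(\left(-23\right) \left(- \frac{1}{158}\right)\right) + 2 \left(\left(-23\right) \left(- \frac{1}{158}\right)\right)^{2}}{3 - - \frac{23}{158}} \left(- \frac{1}{1508}\right) = \frac{-15 - \frac{115}{158} + 2 \left(\frac{23}{158}\right)^{2}}{3 + \frac{23}{158}} \left(- \frac{1}{1508}\right) = \frac{-15 - \frac{115}{158} + 2 \cdot \frac{529}{24964}}{\frac{497}{158}} \left(- \frac{1}{1508}\right) = \frac{158 \left(-15 - \frac{115}{158} + \frac{529}{12482}\right)}{497} \left(- \frac{1}{1508}\right) = \frac{158}{497} \left(- \frac{97893}{6241}\right) \left(- \frac{1}{1508}\right) = \left(- \frac{195786}{39263}\right) \left(- \frac{1}{1508}\right) = \frac{97893}{29604302}$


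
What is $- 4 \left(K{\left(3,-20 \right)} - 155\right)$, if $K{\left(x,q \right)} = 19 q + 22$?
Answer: $2052$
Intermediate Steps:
$K{\left(x,q \right)} = 22 + 19 q$
$- 4 \left(K{\left(3,-20 \right)} - 155\right) = - 4 \left(\left(22 + 19 \left(-20\right)\right) - 155\right) = - 4 \left(\left(22 - 380\right) - 155\right) = - 4 \left(-358 - 155\right) = \left(-4\right) \left(-513\right) = 2052$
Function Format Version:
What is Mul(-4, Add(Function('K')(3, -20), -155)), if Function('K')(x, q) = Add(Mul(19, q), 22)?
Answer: 2052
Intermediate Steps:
Function('K')(x, q) = Add(22, Mul(19, q))
Mul(-4, Add(Function('K')(3, -20), -155)) = Mul(-4, Add(Add(22, Mul(19, -20)), -155)) = Mul(-4, Add(Add(22, -380), -155)) = Mul(-4, Add(-358, -155)) = Mul(-4, -513) = 2052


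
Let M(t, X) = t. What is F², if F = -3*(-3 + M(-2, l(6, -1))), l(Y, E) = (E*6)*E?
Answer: 225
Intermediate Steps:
l(Y, E) = 6*E² (l(Y, E) = (6*E)*E = 6*E²)
F = 15 (F = -3*(-3 - 2) = -3*(-5) = 15)
F² = 15² = 225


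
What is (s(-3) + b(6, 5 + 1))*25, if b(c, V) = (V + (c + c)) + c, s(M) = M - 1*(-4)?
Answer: 625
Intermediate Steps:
s(M) = 4 + M (s(M) = M + 4 = 4 + M)
b(c, V) = V + 3*c (b(c, V) = (V + 2*c) + c = V + 3*c)
(s(-3) + b(6, 5 + 1))*25 = ((4 - 3) + ((5 + 1) + 3*6))*25 = (1 + (6 + 18))*25 = (1 + 24)*25 = 25*25 = 625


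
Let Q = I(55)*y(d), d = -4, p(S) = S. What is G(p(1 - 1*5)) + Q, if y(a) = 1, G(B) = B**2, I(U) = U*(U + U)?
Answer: 6066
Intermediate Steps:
I(U) = 2*U**2 (I(U) = U*(2*U) = 2*U**2)
Q = 6050 (Q = (2*55**2)*1 = (2*3025)*1 = 6050*1 = 6050)
G(p(1 - 1*5)) + Q = (1 - 1*5)**2 + 6050 = (1 - 5)**2 + 6050 = (-4)**2 + 6050 = 16 + 6050 = 6066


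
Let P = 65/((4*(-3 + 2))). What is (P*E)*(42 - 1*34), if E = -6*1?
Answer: 780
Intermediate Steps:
E = -6
P = -65/4 (P = 65/((4*(-1))) = 65/(-4) = 65*(-¼) = -65/4 ≈ -16.250)
(P*E)*(42 - 1*34) = (-65/4*(-6))*(42 - 1*34) = 195*(42 - 34)/2 = (195/2)*8 = 780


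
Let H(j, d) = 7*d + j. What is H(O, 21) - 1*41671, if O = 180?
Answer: -41344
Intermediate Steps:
H(j, d) = j + 7*d
H(O, 21) - 1*41671 = (180 + 7*21) - 1*41671 = (180 + 147) - 41671 = 327 - 41671 = -41344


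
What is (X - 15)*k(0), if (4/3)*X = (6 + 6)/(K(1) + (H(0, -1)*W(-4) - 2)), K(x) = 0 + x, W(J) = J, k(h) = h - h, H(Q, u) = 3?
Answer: 0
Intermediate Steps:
k(h) = 0
K(x) = x
X = -9/13 (X = 3*((6 + 6)/(1 + (3*(-4) - 2)))/4 = 3*(12/(1 + (-12 - 2)))/4 = 3*(12/(1 - 14))/4 = 3*(12/(-13))/4 = 3*(12*(-1/13))/4 = (¾)*(-12/13) = -9/13 ≈ -0.69231)
(X - 15)*k(0) = (-9/13 - 15)*0 = -204/13*0 = 0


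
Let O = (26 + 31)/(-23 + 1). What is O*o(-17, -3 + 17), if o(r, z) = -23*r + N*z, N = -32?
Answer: 3249/22 ≈ 147.68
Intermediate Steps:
o(r, z) = -32*z - 23*r (o(r, z) = -23*r - 32*z = -32*z - 23*r)
O = -57/22 (O = 57/(-22) = 57*(-1/22) = -57/22 ≈ -2.5909)
O*o(-17, -3 + 17) = -57*(-32*(-3 + 17) - 23*(-17))/22 = -57*(-32*14 + 391)/22 = -57*(-448 + 391)/22 = -57/22*(-57) = 3249/22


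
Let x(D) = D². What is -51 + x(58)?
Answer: 3313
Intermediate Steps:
-51 + x(58) = -51 + 58² = -51 + 3364 = 3313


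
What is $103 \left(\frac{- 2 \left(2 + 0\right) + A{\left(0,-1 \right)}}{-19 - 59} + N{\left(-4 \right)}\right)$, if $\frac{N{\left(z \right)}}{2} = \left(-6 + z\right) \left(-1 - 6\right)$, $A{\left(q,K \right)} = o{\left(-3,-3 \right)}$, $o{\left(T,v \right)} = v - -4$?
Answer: $\frac{375023}{26} \approx 14424.0$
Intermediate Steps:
$o{\left(T,v \right)} = 4 + v$ ($o{\left(T,v \right)} = v + 4 = 4 + v$)
$A{\left(q,K \right)} = 1$ ($A{\left(q,K \right)} = 4 - 3 = 1$)
$N{\left(z \right)} = 84 - 14 z$ ($N{\left(z \right)} = 2 \left(-6 + z\right) \left(-1 - 6\right) = 2 \left(-6 + z\right) \left(-7\right) = 2 \left(42 - 7 z\right) = 84 - 14 z$)
$103 \left(\frac{- 2 \left(2 + 0\right) + A{\left(0,-1 \right)}}{-19 - 59} + N{\left(-4 \right)}\right) = 103 \left(\frac{- 2 \left(2 + 0\right) + 1}{-19 - 59} + \left(84 - -56\right)\right) = 103 \left(\frac{\left(-2\right) 2 + 1}{-78} + \left(84 + 56\right)\right) = 103 \left(\left(-4 + 1\right) \left(- \frac{1}{78}\right) + 140\right) = 103 \left(\left(-3\right) \left(- \frac{1}{78}\right) + 140\right) = 103 \left(\frac{1}{26} + 140\right) = 103 \cdot \frac{3641}{26} = \frac{375023}{26}$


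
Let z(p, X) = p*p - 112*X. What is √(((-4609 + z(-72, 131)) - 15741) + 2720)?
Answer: I*√27118 ≈ 164.68*I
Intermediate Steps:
z(p, X) = p² - 112*X
√(((-4609 + z(-72, 131)) - 15741) + 2720) = √(((-4609 + ((-72)² - 112*131)) - 15741) + 2720) = √(((-4609 + (5184 - 14672)) - 15741) + 2720) = √(((-4609 - 9488) - 15741) + 2720) = √((-14097 - 15741) + 2720) = √(-29838 + 2720) = √(-27118) = I*√27118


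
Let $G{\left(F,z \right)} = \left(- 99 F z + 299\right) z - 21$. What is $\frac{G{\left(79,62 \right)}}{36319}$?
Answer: $- \frac{30045407}{36319} \approx -827.26$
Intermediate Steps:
$G{\left(F,z \right)} = -21 + z \left(299 - 99 F z\right)$ ($G{\left(F,z \right)} = \left(- 99 F z + 299\right) z - 21 = \left(299 - 99 F z\right) z - 21 = z \left(299 - 99 F z\right) - 21 = -21 + z \left(299 - 99 F z\right)$)
$\frac{G{\left(79,62 \right)}}{36319} = \frac{-21 + 299 \cdot 62 - 7821 \cdot 62^{2}}{36319} = \left(-21 + 18538 - 7821 \cdot 3844\right) \frac{1}{36319} = \left(-21 + 18538 - 30063924\right) \frac{1}{36319} = \left(-30045407\right) \frac{1}{36319} = - \frac{30045407}{36319}$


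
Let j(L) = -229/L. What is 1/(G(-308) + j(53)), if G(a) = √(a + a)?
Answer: -12137/1782785 - 5618*I*√154/1782785 ≈ -0.0068079 - 0.039106*I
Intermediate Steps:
G(a) = √2*√a (G(a) = √(2*a) = √2*√a)
1/(G(-308) + j(53)) = 1/(√2*√(-308) - 229/53) = 1/(√2*(2*I*√77) - 229*1/53) = 1/(2*I*√154 - 229/53) = 1/(-229/53 + 2*I*√154)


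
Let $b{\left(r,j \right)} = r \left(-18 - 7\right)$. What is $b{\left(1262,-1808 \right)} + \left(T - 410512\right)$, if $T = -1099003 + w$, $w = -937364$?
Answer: $-2478429$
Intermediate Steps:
$b{\left(r,j \right)} = - 25 r$ ($b{\left(r,j \right)} = r \left(-25\right) = - 25 r$)
$T = -2036367$ ($T = -1099003 - 937364 = -2036367$)
$b{\left(1262,-1808 \right)} + \left(T - 410512\right) = \left(-25\right) 1262 - 2446879 = -31550 - 2446879 = -2478429$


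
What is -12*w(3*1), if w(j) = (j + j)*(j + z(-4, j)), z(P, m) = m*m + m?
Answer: -1080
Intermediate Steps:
z(P, m) = m + m² (z(P, m) = m² + m = m + m²)
w(j) = 2*j*(j + j*(1 + j)) (w(j) = (j + j)*(j + j*(1 + j)) = (2*j)*(j + j*(1 + j)) = 2*j*(j + j*(1 + j)))
-12*w(3*1) = -24*(3*1)²*(2 + 3*1) = -24*3²*(2 + 3) = -24*9*5 = -12*90 = -1080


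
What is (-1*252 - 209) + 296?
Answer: -165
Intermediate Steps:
(-1*252 - 209) + 296 = (-252 - 209) + 296 = -461 + 296 = -165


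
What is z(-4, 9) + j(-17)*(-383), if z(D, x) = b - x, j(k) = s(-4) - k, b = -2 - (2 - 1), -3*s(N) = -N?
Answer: -18037/3 ≈ -6012.3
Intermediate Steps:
s(N) = N/3 (s(N) = -(-1)*N/3 = N/3)
b = -3 (b = -2 - 1*1 = -2 - 1 = -3)
j(k) = -4/3 - k (j(k) = (⅓)*(-4) - k = -4/3 - k)
z(D, x) = -3 - x
z(-4, 9) + j(-17)*(-383) = (-3 - 1*9) + (-4/3 - 1*(-17))*(-383) = (-3 - 9) + (-4/3 + 17)*(-383) = -12 + (47/3)*(-383) = -12 - 18001/3 = -18037/3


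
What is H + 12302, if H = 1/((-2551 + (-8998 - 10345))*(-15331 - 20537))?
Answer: 9660686689585/785293992 ≈ 12302.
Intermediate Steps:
H = 1/785293992 (H = 1/((-2551 - 19343)*(-35868)) = 1/(-21894*(-35868)) = 1/785293992 ≈ 1.2734e-9)
H + 12302 = 1/785293992 + 12302 = 9660686689585/785293992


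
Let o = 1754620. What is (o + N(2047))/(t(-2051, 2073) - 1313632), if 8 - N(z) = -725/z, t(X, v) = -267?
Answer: -3591724241/2689551253 ≈ -1.3354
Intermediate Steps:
N(z) = 8 + 725/z (N(z) = 8 - (-725)/z = 8 + 725/z)
(o + N(2047))/(t(-2051, 2073) - 1313632) = (1754620 + (8 + 725/2047))/(-267 - 1313632) = (1754620 + (8 + 725*(1/2047)))/(-1313899) = (1754620 + (8 + 725/2047))*(-1/1313899) = (1754620 + 17101/2047)*(-1/1313899) = (3591724241/2047)*(-1/1313899) = -3591724241/2689551253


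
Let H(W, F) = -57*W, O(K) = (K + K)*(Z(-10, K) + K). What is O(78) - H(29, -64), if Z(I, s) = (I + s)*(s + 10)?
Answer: 947325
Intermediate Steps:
Z(I, s) = (10 + s)*(I + s) (Z(I, s) = (I + s)*(10 + s) = (10 + s)*(I + s))
O(K) = 2*K*(-100 + K + K²) (O(K) = (K + K)*((K² + 10*(-10) + 10*K - 10*K) + K) = (2*K)*((K² - 100 + 10*K - 10*K) + K) = (2*K)*((-100 + K²) + K) = (2*K)*(-100 + K + K²) = 2*K*(-100 + K + K²))
O(78) - H(29, -64) = 2*78*(-100 + 78 + 78²) - (-57)*29 = 2*78*(-100 + 78 + 6084) - 1*(-1653) = 2*78*6062 + 1653 = 945672 + 1653 = 947325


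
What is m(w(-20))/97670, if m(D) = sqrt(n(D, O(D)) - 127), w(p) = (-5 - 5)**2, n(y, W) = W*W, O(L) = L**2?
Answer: 3*sqrt(11111097)/97670 ≈ 0.10239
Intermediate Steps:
n(y, W) = W**2
w(p) = 100 (w(p) = (-10)**2 = 100)
m(D) = sqrt(-127 + D**4) (m(D) = sqrt((D**2)**2 - 127) = sqrt(D**4 - 127) = sqrt(-127 + D**4))
m(w(-20))/97670 = sqrt(-127 + 100**4)/97670 = sqrt(-127 + 100000000)*(1/97670) = sqrt(99999873)*(1/97670) = (3*sqrt(11111097))*(1/97670) = 3*sqrt(11111097)/97670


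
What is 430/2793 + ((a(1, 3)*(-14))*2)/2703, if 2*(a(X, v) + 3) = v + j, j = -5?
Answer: 491702/2516493 ≈ 0.19539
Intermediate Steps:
a(X, v) = -11/2 + v/2 (a(X, v) = -3 + (v - 5)/2 = -3 + (-5 + v)/2 = -3 + (-5/2 + v/2) = -11/2 + v/2)
430/2793 + ((a(1, 3)*(-14))*2)/2703 = 430/2793 + (((-11/2 + (½)*3)*(-14))*2)/2703 = 430*(1/2793) + (((-11/2 + 3/2)*(-14))*2)*(1/2703) = 430/2793 + (-4*(-14)*2)*(1/2703) = 430/2793 + (56*2)*(1/2703) = 430/2793 + 112*(1/2703) = 430/2793 + 112/2703 = 491702/2516493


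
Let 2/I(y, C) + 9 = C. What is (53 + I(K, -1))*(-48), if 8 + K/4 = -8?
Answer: -12672/5 ≈ -2534.4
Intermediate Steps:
K = -64 (K = -32 + 4*(-8) = -32 - 32 = -64)
I(y, C) = 2/(-9 + C)
(53 + I(K, -1))*(-48) = (53 + 2/(-9 - 1))*(-48) = (53 + 2/(-10))*(-48) = (53 + 2*(-⅒))*(-48) = (53 - ⅕)*(-48) = (264/5)*(-48) = -12672/5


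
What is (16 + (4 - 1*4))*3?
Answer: 48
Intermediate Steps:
(16 + (4 - 1*4))*3 = (16 + (4 - 4))*3 = (16 + 0)*3 = 16*3 = 48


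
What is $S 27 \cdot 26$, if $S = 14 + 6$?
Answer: $14040$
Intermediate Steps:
$S = 20$
$S 27 \cdot 26 = 20 \cdot 27 \cdot 26 = 540 \cdot 26 = 14040$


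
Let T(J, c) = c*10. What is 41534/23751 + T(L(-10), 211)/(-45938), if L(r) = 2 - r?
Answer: 928937141/545536719 ≈ 1.7028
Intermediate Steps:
T(J, c) = 10*c
41534/23751 + T(L(-10), 211)/(-45938) = 41534/23751 + (10*211)/(-45938) = 41534*(1/23751) + 2110*(-1/45938) = 41534/23751 - 1055/22969 = 928937141/545536719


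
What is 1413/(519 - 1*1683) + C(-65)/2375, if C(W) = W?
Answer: -228769/184300 ≈ -1.2413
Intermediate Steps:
1413/(519 - 1*1683) + C(-65)/2375 = 1413/(519 - 1*1683) - 65/2375 = 1413/(519 - 1683) - 65*1/2375 = 1413/(-1164) - 13/475 = 1413*(-1/1164) - 13/475 = -471/388 - 13/475 = -228769/184300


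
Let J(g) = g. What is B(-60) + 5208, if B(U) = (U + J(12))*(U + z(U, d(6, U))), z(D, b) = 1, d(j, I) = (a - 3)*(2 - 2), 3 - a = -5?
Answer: 8040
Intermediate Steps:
a = 8 (a = 3 - 1*(-5) = 3 + 5 = 8)
d(j, I) = 0 (d(j, I) = (8 - 3)*(2 - 2) = 5*0 = 0)
B(U) = (1 + U)*(12 + U) (B(U) = (U + 12)*(U + 1) = (12 + U)*(1 + U) = (1 + U)*(12 + U))
B(-60) + 5208 = (12 + (-60)**2 + 13*(-60)) + 5208 = (12 + 3600 - 780) + 5208 = 2832 + 5208 = 8040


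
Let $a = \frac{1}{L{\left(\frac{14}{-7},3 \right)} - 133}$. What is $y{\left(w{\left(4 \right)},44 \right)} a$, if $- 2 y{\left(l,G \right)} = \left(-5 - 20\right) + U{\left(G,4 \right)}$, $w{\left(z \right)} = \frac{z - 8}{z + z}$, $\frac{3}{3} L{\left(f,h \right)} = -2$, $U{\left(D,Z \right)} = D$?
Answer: $\frac{19}{270} \approx 0.07037$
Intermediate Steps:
$L{\left(f,h \right)} = -2$
$w{\left(z \right)} = \frac{-8 + z}{2 z}$
$a = - \frac{1}{135}$ ($a = \frac{1}{-2 - 133} = \frac{1}{-135} = - \frac{1}{135} \approx -0.0074074$)
$y{\left(l,G \right)} = \frac{25}{2} - \frac{G}{2}$ ($y{\left(l,G \right)} = - \frac{\left(-5 - 20\right) + G}{2} = - \frac{-25 + G}{2} = \frac{25}{2} - \frac{G}{2}$)
$y{\left(w{\left(4 \right)},44 \right)} a = \left(\frac{25}{2} - 22\right) \left(- \frac{1}{135}\right) = \left(- \frac{19}{2}\right) \left(- \frac{1}{135}\right) = \frac{19}{270}$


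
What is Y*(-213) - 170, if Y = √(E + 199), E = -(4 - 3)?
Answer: -170 - 639*√22 ≈ -3167.2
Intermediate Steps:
E = -1 (E = -1*1 = -1)
Y = 3*√22 (Y = √(-1 + 199) = √198 = 3*√22 ≈ 14.071)
Y*(-213) - 170 = (3*√22)*(-213) - 170 = -639*√22 - 170 = -170 - 639*√22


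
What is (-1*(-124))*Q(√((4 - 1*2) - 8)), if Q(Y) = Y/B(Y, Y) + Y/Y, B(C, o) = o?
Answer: 248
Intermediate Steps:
Q(Y) = 2 (Q(Y) = Y/Y + Y/Y = 1 + 1 = 2)
(-1*(-124))*Q(√((4 - 1*2) - 8)) = -1*(-124)*2 = 124*2 = 248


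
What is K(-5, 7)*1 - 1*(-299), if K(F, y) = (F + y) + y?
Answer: 308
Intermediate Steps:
K(F, y) = F + 2*y
K(-5, 7)*1 - 1*(-299) = (-5 + 2*7)*1 - 1*(-299) = (-5 + 14)*1 + 299 = 9*1 + 299 = 9 + 299 = 308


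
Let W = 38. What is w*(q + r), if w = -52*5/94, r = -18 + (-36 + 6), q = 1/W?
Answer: 118495/893 ≈ 132.69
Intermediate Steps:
q = 1/38 ≈ 0.026316
r = -48 (r = -18 - 30 = -48)
w = -130/47 (w = -260*1/94 = -130/47 ≈ -2.7660)
w*(q + r) = -130*(1/38 - 48)/47 = -130/47*(-1823/38) = 118495/893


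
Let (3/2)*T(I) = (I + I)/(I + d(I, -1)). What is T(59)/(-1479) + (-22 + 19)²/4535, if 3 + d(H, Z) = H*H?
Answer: 140172761/71170788915 ≈ 0.0019695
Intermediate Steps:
d(H, Z) = -3 + H² (d(H, Z) = -3 + H*H = -3 + H²)
T(I) = 4*I/(3*(-3 + I + I²)) (T(I) = 2*((I + I)/(I + (-3 + I²)))/3 = 2*((2*I)/(-3 + I + I²))/3 = 2*(2*I/(-3 + I + I²))/3 = 4*I/(3*(-3 + I + I²)))
T(59)/(-1479) + (-22 + 19)²/4535 = ((4/3)*59/(-3 + 59 + 59²))/(-1479) + (-22 + 19)²/4535 = ((4/3)*59/(-3 + 59 + 3481))*(-1/1479) + (-3)²*(1/4535) = ((4/3)*59/3537)*(-1/1479) + 9*(1/4535) = ((4/3)*59*(1/3537))*(-1/1479) + 9/4535 = (236/10611)*(-1/1479) + 9/4535 = -236/15693669 + 9/4535 = 140172761/71170788915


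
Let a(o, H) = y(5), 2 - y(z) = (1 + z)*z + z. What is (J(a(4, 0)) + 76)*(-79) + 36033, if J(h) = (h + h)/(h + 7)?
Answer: 387770/13 ≈ 29828.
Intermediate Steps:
y(z) = 2 - z - z*(1 + z) (y(z) = 2 - ((1 + z)*z + z) = 2 - (z*(1 + z) + z) = 2 - (z + z*(1 + z)) = 2 + (-z - z*(1 + z)) = 2 - z - z*(1 + z))
a(o, H) = -33 (a(o, H) = 2 - 1*5² - 2*5 = 2 - 1*25 - 10 = 2 - 25 - 10 = -33)
J(h) = 2*h/(7 + h) (J(h) = (2*h)/(7 + h) = 2*h/(7 + h))
(J(a(4, 0)) + 76)*(-79) + 36033 = (2*(-33)/(7 - 33) + 76)*(-79) + 36033 = (2*(-33)/(-26) + 76)*(-79) + 36033 = (2*(-33)*(-1/26) + 76)*(-79) + 36033 = (33/13 + 76)*(-79) + 36033 = (1021/13)*(-79) + 36033 = -80659/13 + 36033 = 387770/13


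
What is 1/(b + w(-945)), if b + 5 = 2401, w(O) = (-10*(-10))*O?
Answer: -1/92104 ≈ -1.0857e-5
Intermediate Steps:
w(O) = 100*O
b = 2396 (b = -5 + 2401 = 2396)
1/(b + w(-945)) = 1/(2396 + 100*(-945)) = 1/(2396 - 94500) = 1/(-92104) = -1/92104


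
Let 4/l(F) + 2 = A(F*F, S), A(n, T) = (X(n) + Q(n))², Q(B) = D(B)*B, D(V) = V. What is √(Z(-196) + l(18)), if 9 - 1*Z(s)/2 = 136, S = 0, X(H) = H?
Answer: 4*I*√487940904845430440641/5544044999 ≈ 15.937*I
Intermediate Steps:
Q(B) = B² (Q(B) = B*B = B²)
A(n, T) = (n + n²)²
Z(s) = -254 (Z(s) = 18 - 2*136 = 18 - 272 = -254)
l(F) = 4/(-2 + F⁴*(1 + F²)²) (l(F) = 4/(-2 + (F*F)²*(1 + F*F)²) = 4/(-2 + (F²)²*(1 + F²)²) = 4/(-2 + F⁴*(1 + F²)²))
√(Z(-196) + l(18)) = √(-254 + 4/(-2 + 18⁴*(1 + 18²)²)) = √(-254 + 4/(-2 + 104976*(1 + 324)²)) = √(-254 + 4/(-2 + 104976*325²)) = √(-254 + 4/(-2 + 104976*105625)) = √(-254 + 4/(-2 + 11088090000)) = √(-254 + 4/11088089998) = √(-254 + 4*(1/11088089998)) = √(-254 + 2/5544044999) = √(-1408187429744/5544044999) = 4*I*√487940904845430440641/5544044999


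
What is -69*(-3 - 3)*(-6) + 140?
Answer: -2344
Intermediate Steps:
-69*(-3 - 3)*(-6) + 140 = -(-414)*(-6) + 140 = -69*36 + 140 = -2484 + 140 = -2344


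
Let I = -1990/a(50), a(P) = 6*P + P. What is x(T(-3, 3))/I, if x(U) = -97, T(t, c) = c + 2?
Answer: 3395/199 ≈ 17.060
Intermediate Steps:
T(t, c) = 2 + c
a(P) = 7*P
I = -199/35 (I = -1990/(7*50) = -1990/350 = -1990*1/350 = -199/35 ≈ -5.6857)
x(T(-3, 3))/I = -97/(-199/35) = -97*(-35/199) = 3395/199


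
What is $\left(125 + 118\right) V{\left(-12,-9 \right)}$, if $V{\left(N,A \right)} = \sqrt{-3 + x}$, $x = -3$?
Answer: $243 i \sqrt{6} \approx 595.23 i$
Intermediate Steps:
$V{\left(N,A \right)} = i \sqrt{6}$ ($V{\left(N,A \right)} = \sqrt{-3 - 3} = \sqrt{-6} = i \sqrt{6}$)
$\left(125 + 118\right) V{\left(-12,-9 \right)} = \left(125 + 118\right) i \sqrt{6} = 243 i \sqrt{6}$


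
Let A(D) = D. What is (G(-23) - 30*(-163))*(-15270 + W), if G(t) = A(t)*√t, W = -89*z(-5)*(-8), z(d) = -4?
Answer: -88597020 + 416714*I*√23 ≈ -8.8597e+7 + 1.9985e+6*I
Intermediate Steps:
W = -2848 (W = -(-356)*(-8) = -89*32 = -2848)
G(t) = t^(3/2) (G(t) = t*√t = t^(3/2))
(G(-23) - 30*(-163))*(-15270 + W) = ((-23)^(3/2) - 30*(-163))*(-15270 - 2848) = (-23*I*√23 + 4890)*(-18118) = (4890 - 23*I*√23)*(-18118) = -88597020 + 416714*I*√23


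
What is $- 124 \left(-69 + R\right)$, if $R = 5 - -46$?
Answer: $2232$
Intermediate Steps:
$R = 51$ ($R = 5 + 46 = 51$)
$- 124 \left(-69 + R\right) = - 124 \left(-69 + 51\right) = \left(-124\right) \left(-18\right) = 2232$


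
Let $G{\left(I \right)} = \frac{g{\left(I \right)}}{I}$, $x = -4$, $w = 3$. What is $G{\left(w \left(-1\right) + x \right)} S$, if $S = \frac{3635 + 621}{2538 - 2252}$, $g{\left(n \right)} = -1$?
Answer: $\frac{304}{143} \approx 2.1259$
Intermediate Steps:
$S = \frac{2128}{143}$ ($S = \frac{4256}{286} = 4256 \cdot \frac{1}{286} = \frac{2128}{143} \approx 14.881$)
$G{\left(I \right)} = - \frac{1}{I}$
$G{\left(w \left(-1\right) + x \right)} S = - \frac{1}{3 \left(-1\right) - 4} \cdot \frac{2128}{143} = - \frac{1}{-3 - 4} \cdot \frac{2128}{143} = - \frac{1}{-7} \cdot \frac{2128}{143} = \left(-1\right) \left(- \frac{1}{7}\right) \frac{2128}{143} = \frac{1}{7} \cdot \frac{2128}{143} = \frac{304}{143}$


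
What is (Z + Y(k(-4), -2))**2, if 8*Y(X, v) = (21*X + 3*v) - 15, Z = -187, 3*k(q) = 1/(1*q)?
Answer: 36905625/1024 ≈ 36041.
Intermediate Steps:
k(q) = 1/(3*q) (k(q) = 1/(3*((1*q))) = 1/(3*q))
Y(X, v) = -15/8 + 3*v/8 + 21*X/8 (Y(X, v) = ((21*X + 3*v) - 15)/8 = ((3*v + 21*X) - 15)/8 = (-15 + 3*v + 21*X)/8 = -15/8 + 3*v/8 + 21*X/8)
(Z + Y(k(-4), -2))**2 = (-187 + (-15/8 + (3/8)*(-2) + 21*((1/3)/(-4))/8))**2 = (-187 + (-15/8 - 3/4 + 21*((1/3)*(-1/4))/8))**2 = (-187 + (-15/8 - 3/4 + (21/8)*(-1/12)))**2 = (-187 + (-15/8 - 3/4 - 7/32))**2 = (-187 - 91/32)**2 = (-6075/32)**2 = 36905625/1024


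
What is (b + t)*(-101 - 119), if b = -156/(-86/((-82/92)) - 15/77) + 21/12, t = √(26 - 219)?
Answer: -8690605/303997 - 220*I*√193 ≈ -28.588 - 3056.3*I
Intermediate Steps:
t = I*√193 (t = √(-193) = I*√193 ≈ 13.892*I)
b = 158011/1215988 (b = -156/(-86/((-82*1/92)) - 15*1/77) + 21*(1/12) = -156/(-86/(-41/46) - 15/77) + 7/4 = -156/(-86*(-46/41) - 15/77) + 7/4 = -156/(3956/41 - 15/77) + 7/4 = -156/303997/3157 + 7/4 = -156*3157/303997 + 7/4 = -492492/303997 + 7/4 = 158011/1215988 ≈ 0.12994)
(b + t)*(-101 - 119) = (158011/1215988 + I*√193)*(-101 - 119) = (158011/1215988 + I*√193)*(-220) = -8690605/303997 - 220*I*√193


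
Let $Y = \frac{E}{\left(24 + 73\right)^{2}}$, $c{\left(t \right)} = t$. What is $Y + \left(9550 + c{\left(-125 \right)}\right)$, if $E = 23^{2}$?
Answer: $\frac{88680354}{9409} \approx 9425.1$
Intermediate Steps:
$E = 529$
$Y = \frac{529}{9409}$ ($Y = \frac{529}{\left(24 + 73\right)^{2}} = \frac{529}{97^{2}} = \frac{529}{9409} \approx 0.056223$)
$Y + \left(9550 + c{\left(-125 \right)}\right) = \frac{529}{9409} + \left(9550 - 125\right) = \frac{529}{9409} + 9425 = \frac{88680354}{9409}$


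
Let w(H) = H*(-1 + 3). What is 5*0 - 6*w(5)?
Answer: -60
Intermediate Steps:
w(H) = 2*H (w(H) = H*2 = 2*H)
5*0 - 6*w(5) = 5*0 - 12*5 = 0 - 6*10 = 0 - 60 = -60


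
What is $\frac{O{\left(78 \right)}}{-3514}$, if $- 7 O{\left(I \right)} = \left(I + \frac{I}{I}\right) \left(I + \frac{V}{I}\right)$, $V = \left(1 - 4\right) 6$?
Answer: $\frac{79869}{319774} \approx 0.24977$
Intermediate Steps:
$V = -18$ ($V = \left(-3\right) 6 = -18$)
$O{\left(I \right)} = - \frac{\left(1 + I\right) \left(I - \frac{18}{I}\right)}{7}$ ($O{\left(I \right)} = - \frac{\left(I + \frac{I}{I}\right) \left(I - \frac{18}{I}\right)}{7} = - \frac{\left(I + 1\right) \left(I - \frac{18}{I}\right)}{7} = - \frac{\left(1 + I\right) \left(I - \frac{18}{I}\right)}{7}$)
$\frac{O{\left(78 \right)}}{-3514} = \frac{\frac{1}{7} \cdot \frac{1}{78} \left(18 - 78 \left(-18 + 78 + 78^{2}\right)\right)}{-3514} = \frac{1}{7} \cdot \frac{1}{78} \left(18 - 78 \left(-18 + 78 + 6084\right)\right) \left(- \frac{1}{3514}\right) = \frac{1}{7} \cdot \frac{1}{78} \left(18 - 78 \cdot 6144\right) \left(- \frac{1}{3514}\right) = \frac{1}{7} \cdot \frac{1}{78} \left(18 - 479232\right) \left(- \frac{1}{3514}\right) = \frac{1}{7} \cdot \frac{1}{78} \left(-479214\right) \left(- \frac{1}{3514}\right) = \left(- \frac{79869}{91}\right) \left(- \frac{1}{3514}\right) = \frac{79869}{319774}$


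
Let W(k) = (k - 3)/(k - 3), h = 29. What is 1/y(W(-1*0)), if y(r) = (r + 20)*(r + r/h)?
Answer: 29/630 ≈ 0.046032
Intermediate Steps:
W(k) = 1 (W(k) = (-3 + k)/(-3 + k) = 1)
y(r) = 30*r*(20 + r)/29 (y(r) = (r + 20)*(r + r/29) = (20 + r)*(r + r*(1/29)) = (20 + r)*(r + r/29) = (20 + r)*(30*r/29) = 30*r*(20 + r)/29)
1/y(W(-1*0)) = 1/((30/29)*1*(20 + 1)) = 1/((30/29)*1*21) = 1/(630/29) = 29/630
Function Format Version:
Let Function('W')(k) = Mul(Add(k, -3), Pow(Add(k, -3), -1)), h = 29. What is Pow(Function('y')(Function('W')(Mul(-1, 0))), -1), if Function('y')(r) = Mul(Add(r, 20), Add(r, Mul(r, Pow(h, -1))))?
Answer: Rational(29, 630) ≈ 0.046032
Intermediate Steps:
Function('W')(k) = 1 (Function('W')(k) = Mul(Add(-3, k), Pow(Add(-3, k), -1)) = 1)
Function('y')(r) = Mul(Rational(30, 29), r, Add(20, r)) (Function('y')(r) = Mul(Add(r, 20), Add(r, Mul(r, Pow(29, -1)))) = Mul(Add(20, r), Add(r, Mul(r, Rational(1, 29)))) = Mul(Add(20, r), Add(r, Mul(Rational(1, 29), r))) = Mul(Add(20, r), Mul(Rational(30, 29), r)) = Mul(Rational(30, 29), r, Add(20, r)))
Pow(Function('y')(Function('W')(Mul(-1, 0))), -1) = Pow(Mul(Rational(30, 29), 1, Add(20, 1)), -1) = Pow(Mul(Rational(30, 29), 1, 21), -1) = Pow(Rational(630, 29), -1) = Rational(29, 630)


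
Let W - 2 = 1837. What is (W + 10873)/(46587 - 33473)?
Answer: 6356/6557 ≈ 0.96935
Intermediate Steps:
W = 1839 (W = 2 + 1837 = 1839)
(W + 10873)/(46587 - 33473) = (1839 + 10873)/(46587 - 33473) = 12712/13114 = 12712*(1/13114) = 6356/6557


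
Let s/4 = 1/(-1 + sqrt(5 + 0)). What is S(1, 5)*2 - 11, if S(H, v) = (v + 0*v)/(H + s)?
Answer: -31 + 10*sqrt(5) ≈ -8.6393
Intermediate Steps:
s = 4/(-1 + sqrt(5)) (s = 4/(-1 + sqrt(5 + 0)) = 4/(-1 + sqrt(5)) ≈ 3.2361)
S(H, v) = v/(1 + H + sqrt(5)) (S(H, v) = (v + 0*v)/(H + (1 + sqrt(5))) = (v + 0)/(1 + H + sqrt(5)) = v/(1 + H + sqrt(5)))
S(1, 5)*2 - 11 = (5/(1 + 1 + sqrt(5)))*2 - 11 = (5/(2 + sqrt(5)))*2 - 11 = 10/(2 + sqrt(5)) - 11 = -11 + 10/(2 + sqrt(5))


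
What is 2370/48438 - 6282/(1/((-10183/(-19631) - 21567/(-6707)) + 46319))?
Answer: -309312734686452532651/1062932489541 ≈ -2.9100e+8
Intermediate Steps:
2370/48438 - 6282/(1/((-10183/(-19631) - 21567/(-6707)) + 46319)) = 2370*(1/48438) - 6282/(1/((-10183*(-1/19631) - 21567*(-1/6707)) + 46319)) = 395/8073 - 6282/(1/((10183/19631 + 21567/6707) + 46319)) = 395/8073 - 6282/(1/(491679158/131665117 + 46319)) = 395/8073 - 6282/(1/(6099088233481/131665117)) = 395/8073 - 6282/131665117/6099088233481 = 395/8073 - 6282*6099088233481/131665117 = 395/8073 - 38314472282727642/131665117 = -309312734686452532651/1062932489541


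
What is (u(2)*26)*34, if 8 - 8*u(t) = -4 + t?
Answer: 1105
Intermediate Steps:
u(t) = 3/2 - t/8 (u(t) = 1 - (-4 + t)/8 = 1 + (½ - t/8) = 3/2 - t/8)
(u(2)*26)*34 = ((3/2 - ⅛*2)*26)*34 = ((3/2 - ¼)*26)*34 = ((5/4)*26)*34 = (65/2)*34 = 1105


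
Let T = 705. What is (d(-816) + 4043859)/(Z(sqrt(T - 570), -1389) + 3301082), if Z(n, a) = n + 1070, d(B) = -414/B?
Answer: 227008458918717/185371533126473 - 1649894679*sqrt(15)/1482972265011784 ≈ 1.2246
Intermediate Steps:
Z(n, a) = 1070 + n
(d(-816) + 4043859)/(Z(sqrt(T - 570), -1389) + 3301082) = (-414/(-816) + 4043859)/((1070 + sqrt(705 - 570)) + 3301082) = (-414*(-1/816) + 4043859)/((1070 + sqrt(135)) + 3301082) = (69/136 + 4043859)/((1070 + 3*sqrt(15)) + 3301082) = 549964893/(136*(3302152 + 3*sqrt(15)))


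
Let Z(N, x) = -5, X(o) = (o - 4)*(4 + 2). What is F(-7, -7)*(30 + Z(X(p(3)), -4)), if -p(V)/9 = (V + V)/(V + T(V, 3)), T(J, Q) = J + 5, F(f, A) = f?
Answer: -175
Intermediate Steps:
T(J, Q) = 5 + J
p(V) = -18*V/(5 + 2*V) (p(V) = -9*(V + V)/(V + (5 + V)) = -9*2*V/(5 + 2*V) = -18*V/(5 + 2*V))
X(o) = -24 + 6*o (X(o) = (-4 + o)*6 = -24 + 6*o)
F(-7, -7)*(30 + Z(X(p(3)), -4)) = -7*(30 - 5) = -7*25 = -175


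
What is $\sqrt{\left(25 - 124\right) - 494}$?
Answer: $i \sqrt{593} \approx 24.352 i$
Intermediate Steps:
$\sqrt{\left(25 - 124\right) - 494} = \sqrt{-99 - 494} = \sqrt{-593} = i \sqrt{593}$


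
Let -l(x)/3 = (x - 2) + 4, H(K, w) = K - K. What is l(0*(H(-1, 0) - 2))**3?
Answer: -216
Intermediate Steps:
H(K, w) = 0
l(x) = -6 - 3*x (l(x) = -3*((x - 2) + 4) = -3*((-2 + x) + 4) = -3*(2 + x) = -6 - 3*x)
l(0*(H(-1, 0) - 2))**3 = (-6 - 0*(0 - 2))**3 = (-6 - 0*(-2))**3 = (-6 - 3*0)**3 = (-6 + 0)**3 = (-6)**3 = -216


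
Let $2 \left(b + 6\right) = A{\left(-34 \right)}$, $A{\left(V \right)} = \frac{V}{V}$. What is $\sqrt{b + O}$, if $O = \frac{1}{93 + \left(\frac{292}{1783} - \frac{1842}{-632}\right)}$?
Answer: $\frac{9 i \sqrt{794406396288694}}{108266438} \approx 2.343 i$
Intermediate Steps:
$A{\left(V \right)} = 1$
$b = - \frac{11}{2}$ ($b = -6 + \frac{1}{2} \cdot 1 = -6 + \frac{1}{2} = - \frac{11}{2} \approx -5.5$)
$O = \frac{563428}{54133219}$ ($O = \frac{1}{93 + \left(292 \cdot \frac{1}{1783} - - \frac{921}{316}\right)} = \frac{1}{93 + \left(\frac{292}{1783} + \frac{921}{316}\right)} = \frac{1}{93 + \frac{1734415}{563428}} = \frac{1}{\frac{54133219}{563428}} = \frac{563428}{54133219} \approx 0.010408$)
$\sqrt{b + O} = \sqrt{- \frac{11}{2} + \frac{563428}{54133219}} = \sqrt{- \frac{594338553}{108266438}} = \frac{9 i \sqrt{794406396288694}}{108266438}$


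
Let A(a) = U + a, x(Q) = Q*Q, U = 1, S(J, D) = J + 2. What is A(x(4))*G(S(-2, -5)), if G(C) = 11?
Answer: 187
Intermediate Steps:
S(J, D) = 2 + J
x(Q) = Q**2
A(a) = 1 + a
A(x(4))*G(S(-2, -5)) = (1 + 4**2)*11 = (1 + 16)*11 = 17*11 = 187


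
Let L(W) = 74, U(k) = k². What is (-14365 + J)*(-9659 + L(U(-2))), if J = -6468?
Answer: 199684305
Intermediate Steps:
(-14365 + J)*(-9659 + L(U(-2))) = (-14365 - 6468)*(-9659 + 74) = -20833*(-9585) = 199684305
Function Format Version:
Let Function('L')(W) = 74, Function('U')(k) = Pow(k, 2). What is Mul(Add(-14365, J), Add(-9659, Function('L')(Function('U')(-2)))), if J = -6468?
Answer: 199684305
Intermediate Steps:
Mul(Add(-14365, J), Add(-9659, Function('L')(Function('U')(-2)))) = Mul(Add(-14365, -6468), Add(-9659, 74)) = Mul(-20833, -9585) = 199684305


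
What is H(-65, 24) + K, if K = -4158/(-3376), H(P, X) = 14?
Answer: 25711/1688 ≈ 15.232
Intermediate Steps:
K = 2079/1688 (K = -4158*(-1/3376) = 2079/1688 ≈ 1.2316)
H(-65, 24) + K = 14 + 2079/1688 = 25711/1688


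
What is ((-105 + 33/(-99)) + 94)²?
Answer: 1156/9 ≈ 128.44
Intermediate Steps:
((-105 + 33/(-99)) + 94)² = ((-105 + 33*(-1/99)) + 94)² = ((-105 - ⅓) + 94)² = (-316/3 + 94)² = (-34/3)² = 1156/9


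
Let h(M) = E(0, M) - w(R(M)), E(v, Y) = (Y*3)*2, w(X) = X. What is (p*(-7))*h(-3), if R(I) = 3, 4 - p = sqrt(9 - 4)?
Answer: 588 - 147*sqrt(5) ≈ 259.30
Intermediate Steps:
p = 4 - sqrt(5) (p = 4 - sqrt(9 - 4) = 4 - sqrt(5) ≈ 1.7639)
E(v, Y) = 6*Y (E(v, Y) = (3*Y)*2 = 6*Y)
h(M) = -3 + 6*M (h(M) = 6*M - 1*3 = 6*M - 3 = -3 + 6*M)
(p*(-7))*h(-3) = ((4 - sqrt(5))*(-7))*(-3 + 6*(-3)) = (-28 + 7*sqrt(5))*(-3 - 18) = (-28 + 7*sqrt(5))*(-21) = 588 - 147*sqrt(5)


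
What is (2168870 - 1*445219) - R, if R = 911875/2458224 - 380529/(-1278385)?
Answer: 5416668877088721869/3142556688240 ≈ 1.7237e+6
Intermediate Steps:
R = 2101152842371/3142556688240 (R = 911875*(1/2458224) - 380529*(-1/1278385) = 911875/2458224 + 380529/1278385 = 2101152842371/3142556688240 ≈ 0.66861)
(2168870 - 1*445219) - R = (2168870 - 1*445219) - 1*2101152842371/3142556688240 = (2168870 - 445219) - 2101152842371/3142556688240 = 1723651 - 2101152842371/3142556688240 = 5416668877088721869/3142556688240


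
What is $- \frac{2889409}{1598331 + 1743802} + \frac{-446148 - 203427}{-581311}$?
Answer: $\frac{491320808276}{1942818676363} \approx 0.25289$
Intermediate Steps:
$- \frac{2889409}{1598331 + 1743802} + \frac{-446148 - 203427}{-581311} = - \frac{2889409}{3342133} + \left(-446148 - 203427\right) \left(- \frac{1}{581311}\right) = \left(-2889409\right) \frac{1}{3342133} - - \frac{649575}{581311} = - \frac{2889409}{3342133} + \frac{649575}{581311} = \frac{491320808276}{1942818676363}$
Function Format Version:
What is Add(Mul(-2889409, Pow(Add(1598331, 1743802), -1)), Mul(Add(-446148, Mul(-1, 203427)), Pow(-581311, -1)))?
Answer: Rational(491320808276, 1942818676363) ≈ 0.25289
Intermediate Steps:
Add(Mul(-2889409, Pow(Add(1598331, 1743802), -1)), Mul(Add(-446148, Mul(-1, 203427)), Pow(-581311, -1))) = Add(Mul(-2889409, Pow(3342133, -1)), Mul(Add(-446148, -203427), Rational(-1, 581311))) = Add(Mul(-2889409, Rational(1, 3342133)), Mul(-649575, Rational(-1, 581311))) = Add(Rational(-2889409, 3342133), Rational(649575, 581311)) = Rational(491320808276, 1942818676363)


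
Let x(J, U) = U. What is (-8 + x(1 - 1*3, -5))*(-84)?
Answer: 1092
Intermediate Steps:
(-8 + x(1 - 1*3, -5))*(-84) = (-8 - 5)*(-84) = -13*(-84) = 1092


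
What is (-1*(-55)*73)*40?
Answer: 160600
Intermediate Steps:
(-1*(-55)*73)*40 = (55*73)*40 = 4015*40 = 160600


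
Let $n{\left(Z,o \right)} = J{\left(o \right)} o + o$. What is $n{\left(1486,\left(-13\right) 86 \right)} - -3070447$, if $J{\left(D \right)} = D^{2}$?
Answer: $-1394345703$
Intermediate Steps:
$n{\left(Z,o \right)} = o + o^{3}$ ($n{\left(Z,o \right)} = o^{2} o + o = o^{3} + o = o + o^{3}$)
$n{\left(1486,\left(-13\right) 86 \right)} - -3070447 = \left(\left(-13\right) 86 + \left(\left(-13\right) 86\right)^{3}\right) - -3070447 = \left(-1118 + \left(-1118\right)^{3}\right) + 3070447 = \left(-1118 - 1397415032\right) + 3070447 = -1397416150 + 3070447 = -1394345703$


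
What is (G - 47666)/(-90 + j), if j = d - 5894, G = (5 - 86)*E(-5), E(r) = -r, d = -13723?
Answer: 48071/19707 ≈ 2.4393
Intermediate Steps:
G = -405 (G = (5 - 86)*(-1*(-5)) = -81*5 = -405)
j = -19617 (j = -13723 - 5894 = -19617)
(G - 47666)/(-90 + j) = (-405 - 47666)/(-90 - 19617) = -48071/(-19707) = -48071*(-1/19707) = 48071/19707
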